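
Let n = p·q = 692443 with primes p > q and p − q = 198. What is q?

739

Since p = q + 198, we have 692443 = q(q + 198), so q² + 198q − 692443 = 0.
Discriminant: 198² + 4·692443 = 39204 + 2769772 = 2808976; √2808976 = 1676.
q = (−198 + 1676)/2 = 739, and p = q + 198 = 937.
Check: 739 · 937 = 692443.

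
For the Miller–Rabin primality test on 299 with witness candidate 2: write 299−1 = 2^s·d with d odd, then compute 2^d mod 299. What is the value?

299 − 1 = 298 = 2^1 · 149, so d = 149.
2^1 ≡ 2 (mod 299)
2^2 ≡ 2^2 = 4 ≡ 4 (mod 299)
2^4 ≡ 4^2 = 16 ≡ 16 (mod 299)
2^8 ≡ 16^2 = 256 ≡ 256 (mod 299)
2^16 ≡ 256^2 = 65536 ≡ 55 (mod 299)
2^32 ≡ 55^2 = 3025 ≡ 35 (mod 299)
2^64 ≡ 35^2 = 1225 ≡ 29 (mod 299)
2^128 ≡ 29^2 = 841 ≡ 243 (mod 299)
149 = 128 + 16 + 4 + 1 in binary powers of 2.
So 2^149 ≡ 243 · 55 · 16 · 2 ≡ 110 (mod 299).
Squaring chain: 110; never reaches −1, so base 2 is a Miller–Rabin witness that 299 is composite.

110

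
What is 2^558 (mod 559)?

441

2^1 ≡ 2 (mod 559)
2^2 ≡ 2^2 = 4 ≡ 4 (mod 559)
2^4 ≡ 4^2 = 16 ≡ 16 (mod 559)
2^8 ≡ 16^2 = 256 ≡ 256 (mod 559)
2^16 ≡ 256^2 = 65536 ≡ 133 (mod 559)
2^32 ≡ 133^2 = 17689 ≡ 360 (mod 559)
2^64 ≡ 360^2 = 129600 ≡ 471 (mod 559)
2^128 ≡ 471^2 = 221841 ≡ 477 (mod 559)
2^256 ≡ 477^2 = 227529 ≡ 16 (mod 559)
2^512 ≡ 16^2 = 256 ≡ 256 (mod 559)
558 = 512 + 32 + 8 + 4 + 2 in binary powers of 2.
So 2^558 ≡ 256 · 360 · 256 · 16 · 4 ≡ 441 (mod 559).
Since 441 ≠ 1, base 2 is a Fermat witness: 559 is composite.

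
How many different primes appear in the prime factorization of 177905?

5

177905 = 5 · 35581
35581 = 7 · 5083
5083 = 13 · 391
391 = 17 · 23
177905 = 5 · 7 · 13 · 17 · 23, which has 5 distinct prime factors.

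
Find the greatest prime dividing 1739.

1739 = 37 · 47
47 is prime.
So 1739 = 37 · 47; the largest prime factor is 47.

47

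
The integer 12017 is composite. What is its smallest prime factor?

61

12017 is odd.
Digit sum 11, not divisible by 3.
Ends in 7: not divisible by 5.
7: 12017 = 7·1716 + 5
11: 12017 = 11·1092 + 5
13: 12017 = 13·924 + 5
17: 12017 = 17·706 + 15
19: 12017 = 19·632 + 9
23: 12017 = 23·522 + 11
29: 12017 = 29·414 + 11
31: 12017 = 31·387 + 20
37: 12017 = 37·324 + 29
41: 12017 = 41·293 + 4
43: 12017 = 43·279 + 20
47: 12017 = 47·255 + 32
53: 12017 = 53·226 + 39
59: 12017 = 59·203 + 40
61: 12017 = 61·197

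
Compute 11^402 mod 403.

11^1 ≡ 11 (mod 403)
11^2 ≡ 11^2 = 121 ≡ 121 (mod 403)
11^4 ≡ 121^2 = 14641 ≡ 133 (mod 403)
11^8 ≡ 133^2 = 17689 ≡ 360 (mod 403)
11^16 ≡ 360^2 = 129600 ≡ 237 (mod 403)
11^32 ≡ 237^2 = 56169 ≡ 152 (mod 403)
11^64 ≡ 152^2 = 23104 ≡ 133 (mod 403)
11^128 ≡ 133^2 = 17689 ≡ 360 (mod 403)
11^256 ≡ 360^2 = 129600 ≡ 237 (mod 403)
402 = 256 + 128 + 16 + 2 in binary powers of 2.
So 11^402 ≡ 237 · 360 · 237 · 121 ≡ 233 (mod 403).
Since 233 ≠ 1, base 11 is a Fermat witness: 403 is composite.

233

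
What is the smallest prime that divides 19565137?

89

19565137 is odd.
Digit sum 37, not divisible by 3.
Ends in 7: not divisible by 5.
7: 19565137 = 7·2795019 + 4
11: 19565137 = 11·1778648 + 9
13: 19565137 = 13·1505010 + 7
17: 19565137 = 17·1150890 + 7
19: 19565137 = 19·1029744 + 1
23: 19565137 = 23·850658 + 3
29: 19565137 = 29·674659 + 26
31: 19565137 = 31·631133 + 14
37: 19565137 = 37·528787 + 18
41: 19565137 = 41·477198 + 19
43: 19565137 = 43·455003 + 8
47: 19565137 = 47·416279 + 24
53: 19565137 = 53·369153 + 28
59: 19565137 = 59·331612 + 29
61: 19565137 = 61·320739 + 58
67: 19565137 = 67·292016 + 65
71: 19565137 = 71·275565 + 22
73: 19565137 = 73·268015 + 42
79: 19565137 = 79·247659 + 76
83: 19565137 = 83·235724 + 45
89: 19565137 = 89·219833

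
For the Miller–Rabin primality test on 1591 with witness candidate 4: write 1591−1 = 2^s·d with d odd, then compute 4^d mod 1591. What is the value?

1591 − 1 = 1590 = 2^1 · 795, so d = 795.
4^1 ≡ 4 (mod 1591)
4^2 ≡ 4^2 = 16 ≡ 16 (mod 1591)
4^4 ≡ 16^2 = 256 ≡ 256 (mod 1591)
4^8 ≡ 256^2 = 65536 ≡ 305 (mod 1591)
4^16 ≡ 305^2 = 93025 ≡ 747 (mod 1591)
4^32 ≡ 747^2 = 558009 ≡ 1159 (mod 1591)
4^64 ≡ 1159^2 = 1343281 ≡ 477 (mod 1591)
4^128 ≡ 477^2 = 227529 ≡ 16 (mod 1591)
4^256 ≡ 16^2 = 256 ≡ 256 (mod 1591)
4^512 ≡ 256^2 = 65536 ≡ 305 (mod 1591)
795 = 512 + 256 + 16 + 8 + 2 + 1 in binary powers of 2.
So 4^795 ≡ 305 · 256 · 747 · 305 · 16 · 4 ≡ 471 (mod 1591).
Squaring chain: 471; never reaches −1, so base 4 is a Miller–Rabin witness that 1591 is composite.

471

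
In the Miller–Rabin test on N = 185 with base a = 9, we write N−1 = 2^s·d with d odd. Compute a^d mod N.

34

185 − 1 = 184 = 2^3 · 23, so d = 23.
9^1 ≡ 9 (mod 185)
9^2 ≡ 9^2 = 81 ≡ 81 (mod 185)
9^4 ≡ 81^2 = 6561 ≡ 86 (mod 185)
9^8 ≡ 86^2 = 7396 ≡ 181 (mod 185)
9^16 ≡ 181^2 = 32761 ≡ 16 (mod 185)
23 = 16 + 4 + 2 + 1 in binary powers of 2.
So 9^23 ≡ 16 · 86 · 81 · 9 ≡ 34 (mod 185).
Squaring chain: 34 → 46 → 81; never reaches −1, so base 9 is a Miller–Rabin witness that 185 is composite.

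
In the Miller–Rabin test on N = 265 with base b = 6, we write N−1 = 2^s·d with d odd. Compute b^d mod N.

265 − 1 = 264 = 2^3 · 33, so d = 33.
6^1 ≡ 6 (mod 265)
6^2 ≡ 6^2 = 36 ≡ 36 (mod 265)
6^4 ≡ 36^2 = 1296 ≡ 236 (mod 265)
6^8 ≡ 236^2 = 55696 ≡ 46 (mod 265)
6^16 ≡ 46^2 = 2116 ≡ 261 (mod 265)
6^32 ≡ 261^2 = 68121 ≡ 16 (mod 265)
33 = 32 + 1 in binary powers of 2.
So 6^33 ≡ 16 · 6 ≡ 96 (mod 265).
Squaring chain: 96 → 206 → 36; never reaches −1, so base 6 is a Miller–Rabin witness that 265 is composite.

96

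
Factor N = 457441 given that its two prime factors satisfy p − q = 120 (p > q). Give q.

Since p = q + 120, we have 457441 = q(q + 120), so q² + 120q − 457441 = 0.
Discriminant: 120² + 4·457441 = 14400 + 1829764 = 1844164; √1844164 = 1358.
q = (−120 + 1358)/2 = 619, and p = q + 120 = 739.
Check: 619 · 739 = 457441.

619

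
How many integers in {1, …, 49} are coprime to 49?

Factor: 49 = 7^2.
φ(49) = 7^1·(7−1) = 42.

42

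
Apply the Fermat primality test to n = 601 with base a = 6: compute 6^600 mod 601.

6^1 ≡ 6 (mod 601)
6^2 ≡ 6^2 = 36 ≡ 36 (mod 601)
6^4 ≡ 36^2 = 1296 ≡ 94 (mod 601)
6^8 ≡ 94^2 = 8836 ≡ 422 (mod 601)
6^16 ≡ 422^2 = 178084 ≡ 188 (mod 601)
6^32 ≡ 188^2 = 35344 ≡ 486 (mod 601)
6^64 ≡ 486^2 = 236196 ≡ 3 (mod 601)
6^128 ≡ 3^2 = 9 ≡ 9 (mod 601)
6^256 ≡ 9^2 = 81 ≡ 81 (mod 601)
6^512 ≡ 81^2 = 6561 ≡ 551 (mod 601)
600 = 512 + 64 + 16 + 8 in binary powers of 2.
So 6^600 ≡ 551 · 3 · 188 · 422 ≡ 1 (mod 601).
Since the result is 1, base 6 gives no evidence that 601 is composite.

1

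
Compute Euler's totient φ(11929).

Factor: 11929 = 79 · 151.
φ(11929) = (79−1) · (151−1) = 78 · 150 = 11700.

11700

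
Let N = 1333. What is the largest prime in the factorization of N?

43

1333 = 31 · 43
43 is prime.
So 1333 = 31 · 43; the largest prime factor is 43.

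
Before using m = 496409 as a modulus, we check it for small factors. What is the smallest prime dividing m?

496409 is odd.
Digit sum 32, not divisible by 3.
Ends in 9: not divisible by 5.
7: 496409 = 7·70915 + 4
11: 496409 = 11·45128 + 1
13: 496409 = 13·38185 + 4
17: 496409 = 17·29200 + 9
19: 496409 = 19·26126 + 15
23: 496409 = 23·21583

23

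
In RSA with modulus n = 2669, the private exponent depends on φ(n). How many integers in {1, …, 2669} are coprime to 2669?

Factor: 2669 = 17 · 157.
φ(2669) = (17−1) · (157−1) = 16 · 156 = 2496.

2496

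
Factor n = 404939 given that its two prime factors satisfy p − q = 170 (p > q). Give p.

727

Since p = q + 170, we have 404939 = q(q + 170), so q² + 170q − 404939 = 0.
Discriminant: 170² + 4·404939 = 28900 + 1619756 = 1648656; √1648656 = 1284.
q = (−170 + 1284)/2 = 557, and p = q + 170 = 727.
Check: 557 · 727 = 404939.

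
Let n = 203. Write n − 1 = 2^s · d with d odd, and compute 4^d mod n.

203 − 1 = 202 = 2^1 · 101, so d = 101.
4^1 ≡ 4 (mod 203)
4^2 ≡ 4^2 = 16 ≡ 16 (mod 203)
4^4 ≡ 16^2 = 256 ≡ 53 (mod 203)
4^8 ≡ 53^2 = 2809 ≡ 170 (mod 203)
4^16 ≡ 170^2 = 28900 ≡ 74 (mod 203)
4^32 ≡ 74^2 = 5476 ≡ 198 (mod 203)
4^64 ≡ 198^2 = 39204 ≡ 25 (mod 203)
101 = 64 + 32 + 4 + 1 in binary powers of 2.
So 4^101 ≡ 25 · 198 · 53 · 4 ≡ 93 (mod 203).
Squaring chain: 93; never reaches −1, so base 4 is a Miller–Rabin witness that 203 is composite.

93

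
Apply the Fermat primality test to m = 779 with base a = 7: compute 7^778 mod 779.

7^1 ≡ 7 (mod 779)
7^2 ≡ 7^2 = 49 ≡ 49 (mod 779)
7^4 ≡ 49^2 = 2401 ≡ 64 (mod 779)
7^8 ≡ 64^2 = 4096 ≡ 201 (mod 779)
7^16 ≡ 201^2 = 40401 ≡ 672 (mod 779)
7^32 ≡ 672^2 = 451584 ≡ 543 (mod 779)
7^64 ≡ 543^2 = 294849 ≡ 387 (mod 779)
7^128 ≡ 387^2 = 149769 ≡ 201 (mod 779)
7^256 ≡ 201^2 = 40401 ≡ 672 (mod 779)
7^512 ≡ 672^2 = 451584 ≡ 543 (mod 779)
778 = 512 + 256 + 8 + 2 in binary powers of 2.
So 7^778 ≡ 543 · 672 · 201 · 49 ≡ 292 (mod 779).
Since 292 ≠ 1, base 7 is a Fermat witness: 779 is composite.

292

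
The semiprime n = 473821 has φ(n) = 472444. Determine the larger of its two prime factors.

719

φ(n) = (p−1)(q−1) = n − (p+q) + 1, so p + q = 473821 − 472444 + 1 = 1378.
p and q are the roots of t² − 1378t + 473821 = 0.
Discriminant: 1378² − 4·473821 = 1898884 − 1895284 = 3600; √3600 = 60.
q = (1378 − 60)/2 = 659, p = (1378 + 60)/2 = 719.
Check: 659 · 719 = 473821.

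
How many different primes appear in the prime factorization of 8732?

8732 = 2^2 · 2183
2183 = 37 · 59
8732 = 2^2 · 37 · 59, which has 3 distinct prime factors.

3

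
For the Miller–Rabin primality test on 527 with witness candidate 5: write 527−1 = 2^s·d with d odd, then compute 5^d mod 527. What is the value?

527 − 1 = 526 = 2^1 · 263, so d = 263.
5^1 ≡ 5 (mod 527)
5^2 ≡ 5^2 = 25 ≡ 25 (mod 527)
5^4 ≡ 25^2 = 625 ≡ 98 (mod 527)
5^8 ≡ 98^2 = 9604 ≡ 118 (mod 527)
5^16 ≡ 118^2 = 13924 ≡ 222 (mod 527)
5^32 ≡ 222^2 = 49284 ≡ 273 (mod 527)
5^64 ≡ 273^2 = 74529 ≡ 222 (mod 527)
5^128 ≡ 222^2 = 49284 ≡ 273 (mod 527)
5^256 ≡ 273^2 = 74529 ≡ 222 (mod 527)
263 = 256 + 4 + 2 + 1 in binary powers of 2.
So 5^263 ≡ 222 · 98 · 25 · 5 ≡ 180 (mod 527).
Squaring chain: 180; never reaches −1, so base 5 is a Miller–Rabin witness that 527 is composite.

180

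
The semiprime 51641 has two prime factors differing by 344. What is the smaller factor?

Since p = q + 344, we have 51641 = q(q + 344), so q² + 344q − 51641 = 0.
Discriminant: 344² + 4·51641 = 118336 + 206564 = 324900; √324900 = 570.
q = (−344 + 570)/2 = 113, and p = q + 344 = 457.
Check: 113 · 457 = 51641.

113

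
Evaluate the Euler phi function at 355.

280

Factor: 355 = 5 · 71.
φ(355) = (5−1) · (71−1) = 4 · 70 = 280.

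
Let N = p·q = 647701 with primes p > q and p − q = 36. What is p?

823

Since p = q + 36, we have 647701 = q(q + 36), so q² + 36q − 647701 = 0.
Discriminant: 36² + 4·647701 = 1296 + 2590804 = 2592100; √2592100 = 1610.
q = (−36 + 1610)/2 = 787, and p = q + 36 = 823.
Check: 787 · 823 = 647701.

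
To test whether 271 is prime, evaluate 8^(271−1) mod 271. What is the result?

1

8^1 ≡ 8 (mod 271)
8^2 ≡ 8^2 = 64 ≡ 64 (mod 271)
8^4 ≡ 64^2 = 4096 ≡ 31 (mod 271)
8^8 ≡ 31^2 = 961 ≡ 148 (mod 271)
8^16 ≡ 148^2 = 21904 ≡ 224 (mod 271)
8^32 ≡ 224^2 = 50176 ≡ 41 (mod 271)
8^64 ≡ 41^2 = 1681 ≡ 55 (mod 271)
8^128 ≡ 55^2 = 3025 ≡ 44 (mod 271)
8^256 ≡ 44^2 = 1936 ≡ 39 (mod 271)
270 = 256 + 8 + 4 + 2 in binary powers of 2.
So 8^270 ≡ 39 · 148 · 31 · 64 ≡ 1 (mod 271).
Since the result is 1, base 8 gives no evidence that 271 is composite.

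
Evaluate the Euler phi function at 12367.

Factor: 12367 = 83 · 149.
φ(12367) = (83−1) · (149−1) = 82 · 148 = 12136.

12136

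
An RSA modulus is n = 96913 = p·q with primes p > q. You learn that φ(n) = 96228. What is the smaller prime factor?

φ(n) = (p−1)(q−1) = n − (p+q) + 1, so p + q = 96913 − 96228 + 1 = 686.
p and q are the roots of t² − 686t + 96913 = 0.
Discriminant: 686² − 4·96913 = 470596 − 387652 = 82944; √82944 = 288.
q = (686 − 288)/2 = 199, p = (686 + 288)/2 = 487.
Check: 199 · 487 = 96913.

199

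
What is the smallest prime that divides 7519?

73

7519 is odd.
Digit sum 22, not divisible by 3.
Ends in 9: not divisible by 5.
7: 7519 = 7·1074 + 1
11: 7519 = 11·683 + 6
13: 7519 = 13·578 + 5
17: 7519 = 17·442 + 5
19: 7519 = 19·395 + 14
23: 7519 = 23·326 + 21
29: 7519 = 29·259 + 8
31: 7519 = 31·242 + 17
37: 7519 = 37·203 + 8
41: 7519 = 41·183 + 16
43: 7519 = 43·174 + 37
47: 7519 = 47·159 + 46
53: 7519 = 53·141 + 46
59: 7519 = 59·127 + 26
61: 7519 = 61·123 + 16
67: 7519 = 67·112 + 15
71: 7519 = 71·105 + 64
73: 7519 = 73·103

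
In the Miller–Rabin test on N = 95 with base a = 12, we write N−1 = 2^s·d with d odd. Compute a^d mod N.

95 − 1 = 94 = 2^1 · 47, so d = 47.
12^1 ≡ 12 (mod 95)
12^2 ≡ 12^2 = 144 ≡ 49 (mod 95)
12^4 ≡ 49^2 = 2401 ≡ 26 (mod 95)
12^8 ≡ 26^2 = 676 ≡ 11 (mod 95)
12^16 ≡ 11^2 = 121 ≡ 26 (mod 95)
12^32 ≡ 26^2 = 676 ≡ 11 (mod 95)
47 = 32 + 8 + 4 + 2 + 1 in binary powers of 2.
So 12^47 ≡ 11 · 11 · 26 · 49 · 12 ≡ 8 (mod 95).
Squaring chain: 8; never reaches −1, so base 12 is a Miller–Rabin witness that 95 is composite.

8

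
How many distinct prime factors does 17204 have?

17204 = 2^2 · 4301
4301 = 11 · 391
391 = 17 · 23
17204 = 2^2 · 11 · 17 · 23, which has 4 distinct prime factors.

4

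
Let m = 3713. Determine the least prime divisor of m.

3713 is odd.
Digit sum 14, not divisible by 3.
Ends in 3: not divisible by 5.
7: 3713 = 7·530 + 3
11: 3713 = 11·337 + 6
13: 3713 = 13·285 + 8
17: 3713 = 17·218 + 7
19: 3713 = 19·195 + 8
23: 3713 = 23·161 + 10
29: 3713 = 29·128 + 1
31: 3713 = 31·119 + 24
37: 3713 = 37·100 + 13
41: 3713 = 41·90 + 23
43: 3713 = 43·86 + 15
47: 3713 = 47·79

47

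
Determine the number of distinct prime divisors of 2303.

2303 = 7^2 · 47
2303 = 7^2 · 47, which has 2 distinct prime factors.

2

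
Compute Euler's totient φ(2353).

2160

Factor: 2353 = 13 · 181.
φ(2353) = (13−1) · (181−1) = 12 · 180 = 2160.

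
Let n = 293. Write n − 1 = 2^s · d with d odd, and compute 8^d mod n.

155

293 − 1 = 292 = 2^2 · 73, so d = 73.
8^1 ≡ 8 (mod 293)
8^2 ≡ 8^2 = 64 ≡ 64 (mod 293)
8^4 ≡ 64^2 = 4096 ≡ 287 (mod 293)
8^8 ≡ 287^2 = 82369 ≡ 36 (mod 293)
8^16 ≡ 36^2 = 1296 ≡ 124 (mod 293)
8^32 ≡ 124^2 = 15376 ≡ 140 (mod 293)
8^64 ≡ 140^2 = 19600 ≡ 262 (mod 293)
73 = 64 + 8 + 1 in binary powers of 2.
So 8^73 ≡ 262 · 36 · 8 ≡ 155 (mod 293).
Squaring chain: 155 → 292; reaches −1, so base 8 does not prove 293 composite.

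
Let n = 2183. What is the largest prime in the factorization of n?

59

2183 = 37 · 59
59 is prime.
So 2183 = 37 · 59; the largest prime factor is 59.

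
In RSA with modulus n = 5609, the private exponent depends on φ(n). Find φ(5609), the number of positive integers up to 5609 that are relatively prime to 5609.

Factor: 5609 = 71 · 79.
φ(5609) = (71−1) · (79−1) = 70 · 78 = 5460.

5460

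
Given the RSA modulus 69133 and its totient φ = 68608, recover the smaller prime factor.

257

φ(n) = (p−1)(q−1) = n − (p+q) + 1, so p + q = 69133 − 68608 + 1 = 526.
p and q are the roots of t² − 526t + 69133 = 0.
Discriminant: 526² − 4·69133 = 276676 − 276532 = 144; √144 = 12.
q = (526 − 12)/2 = 257, p = (526 + 12)/2 = 269.
Check: 257 · 269 = 69133.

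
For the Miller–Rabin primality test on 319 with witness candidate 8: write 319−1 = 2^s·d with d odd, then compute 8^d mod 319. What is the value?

205

319 − 1 = 318 = 2^1 · 159, so d = 159.
8^1 ≡ 8 (mod 319)
8^2 ≡ 8^2 = 64 ≡ 64 (mod 319)
8^4 ≡ 64^2 = 4096 ≡ 268 (mod 319)
8^8 ≡ 268^2 = 71824 ≡ 49 (mod 319)
8^16 ≡ 49^2 = 2401 ≡ 168 (mod 319)
8^32 ≡ 168^2 = 28224 ≡ 152 (mod 319)
8^64 ≡ 152^2 = 23104 ≡ 136 (mod 319)
8^128 ≡ 136^2 = 18496 ≡ 313 (mod 319)
159 = 128 + 16 + 8 + 4 + 2 + 1 in binary powers of 2.
So 8^159 ≡ 313 · 168 · 49 · 268 · 64 · 8 ≡ 205 (mod 319).
Squaring chain: 205; never reaches −1, so base 8 is a Miller–Rabin witness that 319 is composite.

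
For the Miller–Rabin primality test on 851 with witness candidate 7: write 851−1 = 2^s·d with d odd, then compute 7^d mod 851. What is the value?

419

851 − 1 = 850 = 2^1 · 425, so d = 425.
7^1 ≡ 7 (mod 851)
7^2 ≡ 7^2 = 49 ≡ 49 (mod 851)
7^4 ≡ 49^2 = 2401 ≡ 699 (mod 851)
7^8 ≡ 699^2 = 488601 ≡ 127 (mod 851)
7^16 ≡ 127^2 = 16129 ≡ 811 (mod 851)
7^32 ≡ 811^2 = 657721 ≡ 749 (mod 851)
7^64 ≡ 749^2 = 561001 ≡ 192 (mod 851)
7^128 ≡ 192^2 = 36864 ≡ 271 (mod 851)
7^256 ≡ 271^2 = 73441 ≡ 255 (mod 851)
425 = 256 + 128 + 32 + 8 + 1 in binary powers of 2.
So 7^425 ≡ 255 · 271 · 749 · 127 · 7 ≡ 419 (mod 851).
Squaring chain: 419; never reaches −1, so base 7 is a Miller–Rabin witness that 851 is composite.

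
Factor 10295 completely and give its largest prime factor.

71

10295 = 5 · 2059
2059 = 29 · 71
71 is prime.
So 10295 = 5 · 29 · 71; the largest prime factor is 71.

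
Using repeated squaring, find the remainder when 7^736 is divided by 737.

7^1 ≡ 7 (mod 737)
7^2 ≡ 7^2 = 49 ≡ 49 (mod 737)
7^4 ≡ 49^2 = 2401 ≡ 190 (mod 737)
7^8 ≡ 190^2 = 36100 ≡ 724 (mod 737)
7^16 ≡ 724^2 = 524176 ≡ 169 (mod 737)
7^32 ≡ 169^2 = 28561 ≡ 555 (mod 737)
7^64 ≡ 555^2 = 308025 ≡ 696 (mod 737)
7^128 ≡ 696^2 = 484416 ≡ 207 (mod 737)
7^256 ≡ 207^2 = 42849 ≡ 103 (mod 737)
7^512 ≡ 103^2 = 10609 ≡ 291 (mod 737)
736 = 512 + 128 + 64 + 32 in binary powers of 2.
So 7^736 ≡ 291 · 207 · 696 · 555 ≡ 301 (mod 737).
Since 301 ≠ 1, base 7 is a Fermat witness: 737 is composite.

301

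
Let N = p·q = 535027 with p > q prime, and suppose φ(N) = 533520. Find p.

937

φ(n) = (p−1)(q−1) = n − (p+q) + 1, so p + q = 535027 − 533520 + 1 = 1508.
p and q are the roots of t² − 1508t + 535027 = 0.
Discriminant: 1508² − 4·535027 = 2274064 − 2140108 = 133956; √133956 = 366.
q = (1508 − 366)/2 = 571, p = (1508 + 366)/2 = 937.
Check: 571 · 937 = 535027.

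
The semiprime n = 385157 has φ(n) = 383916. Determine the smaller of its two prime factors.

φ(n) = (p−1)(q−1) = n − (p+q) + 1, so p + q = 385157 − 383916 + 1 = 1242.
p and q are the roots of t² − 1242t + 385157 = 0.
Discriminant: 1242² − 4·385157 = 1542564 − 1540628 = 1936; √1936 = 44.
q = (1242 − 44)/2 = 599, p = (1242 + 44)/2 = 643.
Check: 599 · 643 = 385157.

599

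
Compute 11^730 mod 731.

11^1 ≡ 11 (mod 731)
11^2 ≡ 11^2 = 121 ≡ 121 (mod 731)
11^4 ≡ 121^2 = 14641 ≡ 21 (mod 731)
11^8 ≡ 21^2 = 441 ≡ 441 (mod 731)
11^16 ≡ 441^2 = 194481 ≡ 35 (mod 731)
11^32 ≡ 35^2 = 1225 ≡ 494 (mod 731)
11^64 ≡ 494^2 = 244036 ≡ 613 (mod 731)
11^128 ≡ 613^2 = 375769 ≡ 35 (mod 731)
11^256 ≡ 35^2 = 1225 ≡ 494 (mod 731)
11^512 ≡ 494^2 = 244036 ≡ 613 (mod 731)
730 = 512 + 128 + 64 + 16 + 8 + 2 in binary powers of 2.
So 11^730 ≡ 613 · 35 · 613 · 35 · 441 · 121 ≡ 508 (mod 731).
Since 508 ≠ 1, base 11 is a Fermat witness: 731 is composite.

508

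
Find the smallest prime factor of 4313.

4313 is odd.
Digit sum 11, not divisible by 3.
Ends in 3: not divisible by 5.
7: 4313 = 7·616 + 1
11: 4313 = 11·392 + 1
13: 4313 = 13·331 + 10
17: 4313 = 17·253 + 12
19: 4313 = 19·227

19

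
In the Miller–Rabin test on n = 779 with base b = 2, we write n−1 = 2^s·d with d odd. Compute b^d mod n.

471

779 − 1 = 778 = 2^1 · 389, so d = 389.
2^1 ≡ 2 (mod 779)
2^2 ≡ 2^2 = 4 ≡ 4 (mod 779)
2^4 ≡ 4^2 = 16 ≡ 16 (mod 779)
2^8 ≡ 16^2 = 256 ≡ 256 (mod 779)
2^16 ≡ 256^2 = 65536 ≡ 100 (mod 779)
2^32 ≡ 100^2 = 10000 ≡ 652 (mod 779)
2^64 ≡ 652^2 = 425104 ≡ 549 (mod 779)
2^128 ≡ 549^2 = 301401 ≡ 707 (mod 779)
2^256 ≡ 707^2 = 499849 ≡ 510 (mod 779)
389 = 256 + 128 + 4 + 1 in binary powers of 2.
So 2^389 ≡ 510 · 707 · 16 · 2 ≡ 471 (mod 779).
Squaring chain: 471; never reaches −1, so base 2 is a Miller–Rabin witness that 779 is composite.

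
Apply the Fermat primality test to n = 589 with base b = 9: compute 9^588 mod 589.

140

9^1 ≡ 9 (mod 589)
9^2 ≡ 9^2 = 81 ≡ 81 (mod 589)
9^4 ≡ 81^2 = 6561 ≡ 82 (mod 589)
9^8 ≡ 82^2 = 6724 ≡ 245 (mod 589)
9^16 ≡ 245^2 = 60025 ≡ 536 (mod 589)
9^32 ≡ 536^2 = 287296 ≡ 453 (mod 589)
9^64 ≡ 453^2 = 205209 ≡ 237 (mod 589)
9^128 ≡ 237^2 = 56169 ≡ 214 (mod 589)
9^256 ≡ 214^2 = 45796 ≡ 443 (mod 589)
9^512 ≡ 443^2 = 196249 ≡ 112 (mod 589)
588 = 512 + 64 + 8 + 4 in binary powers of 2.
So 9^588 ≡ 112 · 237 · 245 · 82 ≡ 140 (mod 589).
Since 140 ≠ 1, base 9 is a Fermat witness: 589 is composite.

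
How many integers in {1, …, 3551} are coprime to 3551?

3432

Factor: 3551 = 53 · 67.
φ(3551) = (53−1) · (67−1) = 52 · 66 = 3432.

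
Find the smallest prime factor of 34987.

59

34987 is odd.
Digit sum 31, not divisible by 3.
Ends in 7: not divisible by 5.
7: 34987 = 7·4998 + 1
11: 34987 = 11·3180 + 7
13: 34987 = 13·2691 + 4
17: 34987 = 17·2058 + 1
19: 34987 = 19·1841 + 8
23: 34987 = 23·1521 + 4
29: 34987 = 29·1206 + 13
31: 34987 = 31·1128 + 19
37: 34987 = 37·945 + 22
41: 34987 = 41·853 + 14
43: 34987 = 43·813 + 28
47: 34987 = 47·744 + 19
53: 34987 = 53·660 + 7
59: 34987 = 59·593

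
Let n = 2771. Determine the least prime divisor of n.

17

2771 is odd.
Digit sum 17, not divisible by 3.
Ends in 1: not divisible by 5.
7: 2771 = 7·395 + 6
11: 2771 = 11·251 + 10
13: 2771 = 13·213 + 2
17: 2771 = 17·163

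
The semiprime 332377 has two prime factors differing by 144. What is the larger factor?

Since p = q + 144, we have 332377 = q(q + 144), so q² + 144q − 332377 = 0.
Discriminant: 144² + 4·332377 = 20736 + 1329508 = 1350244; √1350244 = 1162.
q = (−144 + 1162)/2 = 509, and p = q + 144 = 653.
Check: 509 · 653 = 332377.

653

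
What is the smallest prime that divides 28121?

61

28121 is odd.
Digit sum 14, not divisible by 3.
Ends in 1: not divisible by 5.
7: 28121 = 7·4017 + 2
11: 28121 = 11·2556 + 5
13: 28121 = 13·2163 + 2
17: 28121 = 17·1654 + 3
19: 28121 = 19·1480 + 1
23: 28121 = 23·1222 + 15
29: 28121 = 29·969 + 20
31: 28121 = 31·907 + 4
37: 28121 = 37·760 + 1
41: 28121 = 41·685 + 36
43: 28121 = 43·653 + 42
47: 28121 = 47·598 + 15
53: 28121 = 53·530 + 31
59: 28121 = 59·476 + 37
61: 28121 = 61·461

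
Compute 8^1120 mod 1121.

8^1 ≡ 8 (mod 1121)
8^2 ≡ 8^2 = 64 ≡ 64 (mod 1121)
8^4 ≡ 64^2 = 4096 ≡ 733 (mod 1121)
8^8 ≡ 733^2 = 537289 ≡ 330 (mod 1121)
8^16 ≡ 330^2 = 108900 ≡ 163 (mod 1121)
8^32 ≡ 163^2 = 26569 ≡ 786 (mod 1121)
8^64 ≡ 786^2 = 617796 ≡ 125 (mod 1121)
8^128 ≡ 125^2 = 15625 ≡ 1052 (mod 1121)
8^256 ≡ 1052^2 = 1106704 ≡ 277 (mod 1121)
8^512 ≡ 277^2 = 76729 ≡ 501 (mod 1121)
8^1024 ≡ 501^2 = 251001 ≡ 1018 (mod 1121)
1120 = 1024 + 64 + 32 in binary powers of 2.
So 8^1120 ≡ 1018 · 125 · 786 ≡ 638 (mod 1121).
Since 638 ≠ 1, base 8 is a Fermat witness: 1121 is composite.

638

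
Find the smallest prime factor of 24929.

97

24929 is odd.
Digit sum 26, not divisible by 3.
Ends in 9: not divisible by 5.
7: 24929 = 7·3561 + 2
11: 24929 = 11·2266 + 3
13: 24929 = 13·1917 + 8
17: 24929 = 17·1466 + 7
19: 24929 = 19·1312 + 1
23: 24929 = 23·1083 + 20
29: 24929 = 29·859 + 18
31: 24929 = 31·804 + 5
37: 24929 = 37·673 + 28
41: 24929 = 41·608 + 1
43: 24929 = 43·579 + 32
47: 24929 = 47·530 + 19
53: 24929 = 53·470 + 19
59: 24929 = 59·422 + 31
61: 24929 = 61·408 + 41
67: 24929 = 67·372 + 5
71: 24929 = 71·351 + 8
73: 24929 = 73·341 + 36
79: 24929 = 79·315 + 44
83: 24929 = 83·300 + 29
89: 24929 = 89·280 + 9
97: 24929 = 97·257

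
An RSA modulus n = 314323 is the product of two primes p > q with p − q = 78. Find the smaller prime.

Since p = q + 78, we have 314323 = q(q + 78), so q² + 78q − 314323 = 0.
Discriminant: 78² + 4·314323 = 6084 + 1257292 = 1263376; √1263376 = 1124.
q = (−78 + 1124)/2 = 523, and p = q + 78 = 601.
Check: 523 · 601 = 314323.

523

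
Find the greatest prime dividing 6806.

6806 = 2 · 3403
3403 = 41 · 83
83 is prime.
So 6806 = 2 · 41 · 83; the largest prime factor is 83.

83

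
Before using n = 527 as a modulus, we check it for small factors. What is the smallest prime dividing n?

527 is odd.
Digit sum 14, not divisible by 3.
Ends in 7: not divisible by 5.
7: 527 = 7·75 + 2
11: 527 = 11·47 + 10
13: 527 = 13·40 + 7
17: 527 = 17·31

17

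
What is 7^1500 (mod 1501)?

381

7^1 ≡ 7 (mod 1501)
7^2 ≡ 7^2 = 49 ≡ 49 (mod 1501)
7^4 ≡ 49^2 = 2401 ≡ 900 (mod 1501)
7^8 ≡ 900^2 = 810000 ≡ 961 (mod 1501)
7^16 ≡ 961^2 = 923521 ≡ 406 (mod 1501)
7^32 ≡ 406^2 = 164836 ≡ 1227 (mod 1501)
7^64 ≡ 1227^2 = 1505529 ≡ 26 (mod 1501)
7^128 ≡ 26^2 = 676 ≡ 676 (mod 1501)
7^256 ≡ 676^2 = 456976 ≡ 672 (mod 1501)
7^512 ≡ 672^2 = 451584 ≡ 1284 (mod 1501)
7^1024 ≡ 1284^2 = 1648656 ≡ 558 (mod 1501)
1500 = 1024 + 256 + 128 + 64 + 16 + 8 + 4 in binary powers of 2.
So 7^1500 ≡ 558 · 672 · 676 · 26 · 406 · 961 · 900 ≡ 381 (mod 1501).
Since 381 ≠ 1, base 7 is a Fermat witness: 1501 is composite.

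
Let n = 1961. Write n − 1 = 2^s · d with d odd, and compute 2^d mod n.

1874

1961 − 1 = 1960 = 2^3 · 245, so d = 245.
2^1 ≡ 2 (mod 1961)
2^2 ≡ 2^2 = 4 ≡ 4 (mod 1961)
2^4 ≡ 4^2 = 16 ≡ 16 (mod 1961)
2^8 ≡ 16^2 = 256 ≡ 256 (mod 1961)
2^16 ≡ 256^2 = 65536 ≡ 823 (mod 1961)
2^32 ≡ 823^2 = 677329 ≡ 784 (mod 1961)
2^64 ≡ 784^2 = 614656 ≡ 863 (mod 1961)
2^128 ≡ 863^2 = 744769 ≡ 1550 (mod 1961)
245 = 128 + 64 + 32 + 16 + 4 + 1 in binary powers of 2.
So 2^245 ≡ 1550 · 863 · 784 · 823 · 16 · 2 ≡ 1874 (mod 1961).
Squaring chain: 1874 → 1686 → 1107; never reaches −1, so base 2 is a Miller–Rabin witness that 1961 is composite.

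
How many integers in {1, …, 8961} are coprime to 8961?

5712

Factor: 8961 = 3 · 29 · 103.
φ(8961) = (3−1) · (29−1) · (103−1) = 2 · 28 · 102 = 5712.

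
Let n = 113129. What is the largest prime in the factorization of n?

113129 = 29 · 3901
3901 = 47 · 83
83 is prime.
So 113129 = 29 · 47 · 83; the largest prime factor is 83.

83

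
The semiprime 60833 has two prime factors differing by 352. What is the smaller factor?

127

Since p = q + 352, we have 60833 = q(q + 352), so q² + 352q − 60833 = 0.
Discriminant: 352² + 4·60833 = 123904 + 243332 = 367236; √367236 = 606.
q = (−352 + 606)/2 = 127, and p = q + 352 = 479.
Check: 127 · 479 = 60833.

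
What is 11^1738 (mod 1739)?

11^1 ≡ 11 (mod 1739)
11^2 ≡ 11^2 = 121 ≡ 121 (mod 1739)
11^4 ≡ 121^2 = 14641 ≡ 729 (mod 1739)
11^8 ≡ 729^2 = 531441 ≡ 1046 (mod 1739)
11^16 ≡ 1046^2 = 1094116 ≡ 285 (mod 1739)
11^32 ≡ 285^2 = 81225 ≡ 1231 (mod 1739)
11^64 ≡ 1231^2 = 1515361 ≡ 692 (mod 1739)
11^128 ≡ 692^2 = 478864 ≡ 639 (mod 1739)
11^256 ≡ 639^2 = 408321 ≡ 1395 (mod 1739)
11^512 ≡ 1395^2 = 1946025 ≡ 84 (mod 1739)
11^1024 ≡ 84^2 = 7056 ≡ 100 (mod 1739)
1738 = 1024 + 512 + 128 + 64 + 8 + 2 in binary powers of 2.
So 11^1738 ≡ 100 · 84 · 639 · 692 · 1046 · 121 ≡ 1062 (mod 1739).
Since 1062 ≠ 1, base 11 is a Fermat witness: 1739 is composite.

1062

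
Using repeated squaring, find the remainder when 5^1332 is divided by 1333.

838

5^1 ≡ 5 (mod 1333)
5^2 ≡ 5^2 = 25 ≡ 25 (mod 1333)
5^4 ≡ 25^2 = 625 ≡ 625 (mod 1333)
5^8 ≡ 625^2 = 390625 ≡ 56 (mod 1333)
5^16 ≡ 56^2 = 3136 ≡ 470 (mod 1333)
5^32 ≡ 470^2 = 220900 ≡ 955 (mod 1333)
5^64 ≡ 955^2 = 912025 ≡ 253 (mod 1333)
5^128 ≡ 253^2 = 64009 ≡ 25 (mod 1333)
5^256 ≡ 25^2 = 625 ≡ 625 (mod 1333)
5^512 ≡ 625^2 = 390625 ≡ 56 (mod 1333)
5^1024 ≡ 56^2 = 3136 ≡ 470 (mod 1333)
1332 = 1024 + 256 + 32 + 16 + 4 in binary powers of 2.
So 5^1332 ≡ 470 · 625 · 955 · 470 · 625 ≡ 838 (mod 1333).
Since 838 ≠ 1, base 5 is a Fermat witness: 1333 is composite.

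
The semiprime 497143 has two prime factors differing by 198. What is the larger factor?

Since p = q + 198, we have 497143 = q(q + 198), so q² + 198q − 497143 = 0.
Discriminant: 198² + 4·497143 = 39204 + 1988572 = 2027776; √2027776 = 1424.
q = (−198 + 1424)/2 = 613, and p = q + 198 = 811.
Check: 613 · 811 = 497143.

811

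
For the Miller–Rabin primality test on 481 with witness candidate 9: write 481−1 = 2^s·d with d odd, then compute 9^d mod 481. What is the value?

481 − 1 = 480 = 2^5 · 15, so d = 15.
9^1 ≡ 9 (mod 481)
9^2 ≡ 9^2 = 81 ≡ 81 (mod 481)
9^4 ≡ 81^2 = 6561 ≡ 308 (mod 481)
9^8 ≡ 308^2 = 94864 ≡ 107 (mod 481)
15 = 8 + 4 + 2 + 1 in binary powers of 2.
So 9^15 ≡ 107 · 308 · 81 · 9 ≡ 417 (mod 481).
Squaring chain: 417 → 248 → 417 → 248 → 417; never reaches −1, so base 9 is a Miller–Rabin witness that 481 is composite.

417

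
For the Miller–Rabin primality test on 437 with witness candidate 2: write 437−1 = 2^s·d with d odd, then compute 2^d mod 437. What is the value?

437 − 1 = 436 = 2^2 · 109, so d = 109.
2^1 ≡ 2 (mod 437)
2^2 ≡ 2^2 = 4 ≡ 4 (mod 437)
2^4 ≡ 4^2 = 16 ≡ 16 (mod 437)
2^8 ≡ 16^2 = 256 ≡ 256 (mod 437)
2^16 ≡ 256^2 = 65536 ≡ 423 (mod 437)
2^32 ≡ 423^2 = 178929 ≡ 196 (mod 437)
2^64 ≡ 196^2 = 38416 ≡ 397 (mod 437)
109 = 64 + 32 + 8 + 4 + 1 in binary powers of 2.
So 2^109 ≡ 397 · 196 · 256 · 16 · 2 ≡ 173 (mod 437).
Squaring chain: 173 → 213; never reaches −1, so base 2 is a Miller–Rabin witness that 437 is composite.

173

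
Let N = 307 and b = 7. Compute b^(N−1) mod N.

1

7^1 ≡ 7 (mod 307)
7^2 ≡ 7^2 = 49 ≡ 49 (mod 307)
7^4 ≡ 49^2 = 2401 ≡ 252 (mod 307)
7^8 ≡ 252^2 = 63504 ≡ 262 (mod 307)
7^16 ≡ 262^2 = 68644 ≡ 183 (mod 307)
7^32 ≡ 183^2 = 33489 ≡ 26 (mod 307)
7^64 ≡ 26^2 = 676 ≡ 62 (mod 307)
7^128 ≡ 62^2 = 3844 ≡ 160 (mod 307)
7^256 ≡ 160^2 = 25600 ≡ 119 (mod 307)
306 = 256 + 32 + 16 + 2 in binary powers of 2.
So 7^306 ≡ 119 · 26 · 183 · 49 ≡ 1 (mod 307).
Since the result is 1, base 7 gives no evidence that 307 is composite.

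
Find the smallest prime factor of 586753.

23

586753 is odd.
Digit sum 34, not divisible by 3.
Ends in 3: not divisible by 5.
7: 586753 = 7·83821 + 6
11: 586753 = 11·53341 + 2
13: 586753 = 13·45134 + 11
17: 586753 = 17·34514 + 15
19: 586753 = 19·30881 + 14
23: 586753 = 23·25511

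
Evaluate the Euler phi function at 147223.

136224

Factor: 147223 = 23 · 37 · 173.
φ(147223) = (23−1) · (37−1) · (173−1) = 22 · 36 · 172 = 136224.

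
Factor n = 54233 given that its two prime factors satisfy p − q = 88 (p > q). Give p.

281

Since p = q + 88, we have 54233 = q(q + 88), so q² + 88q − 54233 = 0.
Discriminant: 88² + 4·54233 = 7744 + 216932 = 224676; √224676 = 474.
q = (−88 + 474)/2 = 193, and p = q + 88 = 281.
Check: 193 · 281 = 54233.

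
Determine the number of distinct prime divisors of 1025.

1025 = 5^2 · 41
1025 = 5^2 · 41, which has 2 distinct prime factors.

2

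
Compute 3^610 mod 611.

341

3^1 ≡ 3 (mod 611)
3^2 ≡ 3^2 = 9 ≡ 9 (mod 611)
3^4 ≡ 9^2 = 81 ≡ 81 (mod 611)
3^8 ≡ 81^2 = 6561 ≡ 451 (mod 611)
3^16 ≡ 451^2 = 203401 ≡ 549 (mod 611)
3^32 ≡ 549^2 = 301401 ≡ 178 (mod 611)
3^64 ≡ 178^2 = 31684 ≡ 523 (mod 611)
3^128 ≡ 523^2 = 273529 ≡ 412 (mod 611)
3^256 ≡ 412^2 = 169744 ≡ 497 (mod 611)
3^512 ≡ 497^2 = 247009 ≡ 165 (mod 611)
610 = 512 + 64 + 32 + 2 in binary powers of 2.
So 3^610 ≡ 165 · 523 · 178 · 9 ≡ 341 (mod 611).
Since 341 ≠ 1, base 3 is a Fermat witness: 611 is composite.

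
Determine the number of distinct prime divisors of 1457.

1457 = 31 · 47
1457 = 31 · 47, which has 2 distinct prime factors.

2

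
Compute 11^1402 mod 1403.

11^1 ≡ 11 (mod 1403)
11^2 ≡ 11^2 = 121 ≡ 121 (mod 1403)
11^4 ≡ 121^2 = 14641 ≡ 611 (mod 1403)
11^8 ≡ 611^2 = 373321 ≡ 123 (mod 1403)
11^16 ≡ 123^2 = 15129 ≡ 1099 (mod 1403)
11^32 ≡ 1099^2 = 1207801 ≡ 1221 (mod 1403)
11^64 ≡ 1221^2 = 1490841 ≡ 855 (mod 1403)
11^128 ≡ 855^2 = 731025 ≡ 62 (mod 1403)
11^256 ≡ 62^2 = 3844 ≡ 1038 (mod 1403)
11^512 ≡ 1038^2 = 1077444 ≡ 1343 (mod 1403)
11^1024 ≡ 1343^2 = 1803649 ≡ 794 (mod 1403)
1402 = 1024 + 256 + 64 + 32 + 16 + 8 + 2 in binary powers of 2.
So 11^1402 ≡ 794 · 1038 · 855 · 1221 · 1099 · 123 · 121 ≡ 731 (mod 1403).
Since 731 ≠ 1, base 11 is a Fermat witness: 1403 is composite.

731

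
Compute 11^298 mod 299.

11^1 ≡ 11 (mod 299)
11^2 ≡ 11^2 = 121 ≡ 121 (mod 299)
11^4 ≡ 121^2 = 14641 ≡ 289 (mod 299)
11^8 ≡ 289^2 = 83521 ≡ 100 (mod 299)
11^16 ≡ 100^2 = 10000 ≡ 133 (mod 299)
11^32 ≡ 133^2 = 17689 ≡ 48 (mod 299)
11^64 ≡ 48^2 = 2304 ≡ 211 (mod 299)
11^128 ≡ 211^2 = 44521 ≡ 269 (mod 299)
11^256 ≡ 269^2 = 72361 ≡ 3 (mod 299)
298 = 256 + 32 + 8 + 2 in binary powers of 2.
So 11^298 ≡ 3 · 48 · 100 · 121 ≡ 127 (mod 299).
Since 127 ≠ 1, base 11 is a Fermat witness: 299 is composite.

127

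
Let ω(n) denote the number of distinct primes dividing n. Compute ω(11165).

4

11165 = 5 · 2233
2233 = 7 · 319
319 = 11 · 29
11165 = 5 · 7 · 11 · 29, which has 4 distinct prime factors.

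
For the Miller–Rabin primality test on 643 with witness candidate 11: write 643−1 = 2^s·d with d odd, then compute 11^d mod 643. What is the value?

642

643 − 1 = 642 = 2^1 · 321, so d = 321.
11^1 ≡ 11 (mod 643)
11^2 ≡ 11^2 = 121 ≡ 121 (mod 643)
11^4 ≡ 121^2 = 14641 ≡ 495 (mod 643)
11^8 ≡ 495^2 = 245025 ≡ 42 (mod 643)
11^16 ≡ 42^2 = 1764 ≡ 478 (mod 643)
11^32 ≡ 478^2 = 228484 ≡ 219 (mod 643)
11^64 ≡ 219^2 = 47961 ≡ 379 (mod 643)
11^128 ≡ 379^2 = 143641 ≡ 252 (mod 643)
11^256 ≡ 252^2 = 63504 ≡ 490 (mod 643)
321 = 256 + 64 + 1 in binary powers of 2.
So 11^321 ≡ 490 · 379 · 11 ≡ 642 (mod 643).
Since 11^d ≡ 642 (mod 643), base 11 does not prove 643 composite.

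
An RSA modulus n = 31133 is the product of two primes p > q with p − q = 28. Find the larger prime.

Since p = q + 28, we have 31133 = q(q + 28), so q² + 28q − 31133 = 0.
Discriminant: 28² + 4·31133 = 784 + 124532 = 125316; √125316 = 354.
q = (−28 + 354)/2 = 163, and p = q + 28 = 191.
Check: 163 · 191 = 31133.

191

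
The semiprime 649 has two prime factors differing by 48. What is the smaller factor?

Since p = q + 48, we have 649 = q(q + 48), so q² + 48q − 649 = 0.
Discriminant: 48² + 4·649 = 2304 + 2596 = 4900; √4900 = 70.
q = (−48 + 70)/2 = 11, and p = q + 48 = 59.
Check: 11 · 59 = 649.

11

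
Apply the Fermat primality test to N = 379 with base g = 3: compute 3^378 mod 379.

3^1 ≡ 3 (mod 379)
3^2 ≡ 3^2 = 9 ≡ 9 (mod 379)
3^4 ≡ 9^2 = 81 ≡ 81 (mod 379)
3^8 ≡ 81^2 = 6561 ≡ 118 (mod 379)
3^16 ≡ 118^2 = 13924 ≡ 280 (mod 379)
3^32 ≡ 280^2 = 78400 ≡ 326 (mod 379)
3^64 ≡ 326^2 = 106276 ≡ 156 (mod 379)
3^128 ≡ 156^2 = 24336 ≡ 80 (mod 379)
3^256 ≡ 80^2 = 6400 ≡ 336 (mod 379)
378 = 256 + 64 + 32 + 16 + 8 + 2 in binary powers of 2.
So 3^378 ≡ 336 · 156 · 326 · 280 · 118 · 9 ≡ 1 (mod 379).
Since the result is 1, base 3 gives no evidence that 379 is composite.

1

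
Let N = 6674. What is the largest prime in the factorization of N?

71

6674 = 2 · 3337
3337 = 47 · 71
71 is prime.
So 6674 = 2 · 47 · 71; the largest prime factor is 71.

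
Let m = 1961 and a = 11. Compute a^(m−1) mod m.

11^1 ≡ 11 (mod 1961)
11^2 ≡ 11^2 = 121 ≡ 121 (mod 1961)
11^4 ≡ 121^2 = 14641 ≡ 914 (mod 1961)
11^8 ≡ 914^2 = 835396 ≡ 10 (mod 1961)
11^16 ≡ 10^2 = 100 ≡ 100 (mod 1961)
11^32 ≡ 100^2 = 10000 ≡ 195 (mod 1961)
11^64 ≡ 195^2 = 38025 ≡ 766 (mod 1961)
11^128 ≡ 766^2 = 586756 ≡ 417 (mod 1961)
11^256 ≡ 417^2 = 173889 ≡ 1321 (mod 1961)
11^512 ≡ 1321^2 = 1745041 ≡ 1712 (mod 1961)
11^1024 ≡ 1712^2 = 2930944 ≡ 1210 (mod 1961)
1960 = 1024 + 512 + 256 + 128 + 32 + 8 in binary powers of 2.
So 11^1960 ≡ 1210 · 1712 · 1321 · 417 · 195 · 10 ≡ 1210 (mod 1961).
Since 1210 ≠ 1, base 11 is a Fermat witness: 1961 is composite.

1210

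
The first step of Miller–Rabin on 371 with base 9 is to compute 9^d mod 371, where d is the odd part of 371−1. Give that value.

305

371 − 1 = 370 = 2^1 · 185, so d = 185.
9^1 ≡ 9 (mod 371)
9^2 ≡ 9^2 = 81 ≡ 81 (mod 371)
9^4 ≡ 81^2 = 6561 ≡ 254 (mod 371)
9^8 ≡ 254^2 = 64516 ≡ 333 (mod 371)
9^16 ≡ 333^2 = 110889 ≡ 331 (mod 371)
9^32 ≡ 331^2 = 109561 ≡ 116 (mod 371)
9^64 ≡ 116^2 = 13456 ≡ 100 (mod 371)
9^128 ≡ 100^2 = 10000 ≡ 354 (mod 371)
185 = 128 + 32 + 16 + 8 + 1 in binary powers of 2.
So 9^185 ≡ 354 · 116 · 331 · 333 · 9 ≡ 305 (mod 371).
Squaring chain: 305; never reaches −1, so base 9 is a Miller–Rabin witness that 371 is composite.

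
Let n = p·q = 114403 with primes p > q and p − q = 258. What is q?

233

Since p = q + 258, we have 114403 = q(q + 258), so q² + 258q − 114403 = 0.
Discriminant: 258² + 4·114403 = 66564 + 457612 = 524176; √524176 = 724.
q = (−258 + 724)/2 = 233, and p = q + 258 = 491.
Check: 233 · 491 = 114403.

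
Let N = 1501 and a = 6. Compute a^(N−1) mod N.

6^1 ≡ 6 (mod 1501)
6^2 ≡ 6^2 = 36 ≡ 36 (mod 1501)
6^4 ≡ 36^2 = 1296 ≡ 1296 (mod 1501)
6^8 ≡ 1296^2 = 1679616 ≡ 1498 (mod 1501)
6^16 ≡ 1498^2 = 2244004 ≡ 9 (mod 1501)
6^32 ≡ 9^2 = 81 ≡ 81 (mod 1501)
6^64 ≡ 81^2 = 6561 ≡ 557 (mod 1501)
6^128 ≡ 557^2 = 310249 ≡ 1043 (mod 1501)
6^256 ≡ 1043^2 = 1087849 ≡ 1125 (mod 1501)
6^512 ≡ 1125^2 = 1265625 ≡ 282 (mod 1501)
6^1024 ≡ 282^2 = 79524 ≡ 1472 (mod 1501)
1500 = 1024 + 256 + 128 + 64 + 16 + 8 + 4 in binary powers of 2.
So 6^1500 ≡ 1472 · 1125 · 1043 · 557 · 9 · 1498 · 1296 ≡ 87 (mod 1501).
Since 87 ≠ 1, base 6 is a Fermat witness: 1501 is composite.

87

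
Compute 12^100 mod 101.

1

12^1 ≡ 12 (mod 101)
12^2 ≡ 12^2 = 144 ≡ 43 (mod 101)
12^4 ≡ 43^2 = 1849 ≡ 31 (mod 101)
12^8 ≡ 31^2 = 961 ≡ 52 (mod 101)
12^16 ≡ 52^2 = 2704 ≡ 78 (mod 101)
12^32 ≡ 78^2 = 6084 ≡ 24 (mod 101)
12^64 ≡ 24^2 = 576 ≡ 71 (mod 101)
100 = 64 + 32 + 4 in binary powers of 2.
So 12^100 ≡ 71 · 24 · 31 ≡ 1 (mod 101).
Since the result is 1, base 12 gives no evidence that 101 is composite.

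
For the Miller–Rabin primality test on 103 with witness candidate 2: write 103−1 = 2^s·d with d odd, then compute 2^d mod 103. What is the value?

103 − 1 = 102 = 2^1 · 51, so d = 51.
2^1 ≡ 2 (mod 103)
2^2 ≡ 2^2 = 4 ≡ 4 (mod 103)
2^4 ≡ 4^2 = 16 ≡ 16 (mod 103)
2^8 ≡ 16^2 = 256 ≡ 50 (mod 103)
2^16 ≡ 50^2 = 2500 ≡ 28 (mod 103)
2^32 ≡ 28^2 = 784 ≡ 63 (mod 103)
51 = 32 + 16 + 2 + 1 in binary powers of 2.
So 2^51 ≡ 63 · 28 · 4 · 2 ≡ 1 (mod 103).
Since 2^d ≡ 1 (mod 103), base 2 does not prove 103 composite.

1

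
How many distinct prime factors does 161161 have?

4

161161 = 7^2 · 3289
3289 = 11 · 299
299 = 13 · 23
161161 = 7^2 · 11 · 13 · 23, which has 4 distinct prime factors.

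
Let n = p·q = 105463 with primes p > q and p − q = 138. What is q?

Since p = q + 138, we have 105463 = q(q + 138), so q² + 138q − 105463 = 0.
Discriminant: 138² + 4·105463 = 19044 + 421852 = 440896; √440896 = 664.
q = (−138 + 664)/2 = 263, and p = q + 138 = 401.
Check: 263 · 401 = 105463.

263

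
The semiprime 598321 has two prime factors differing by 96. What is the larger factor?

Since p = q + 96, we have 598321 = q(q + 96), so q² + 96q − 598321 = 0.
Discriminant: 96² + 4·598321 = 9216 + 2393284 = 2402500; √2402500 = 1550.
q = (−96 + 1550)/2 = 727, and p = q + 96 = 823.
Check: 727 · 823 = 598321.

823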